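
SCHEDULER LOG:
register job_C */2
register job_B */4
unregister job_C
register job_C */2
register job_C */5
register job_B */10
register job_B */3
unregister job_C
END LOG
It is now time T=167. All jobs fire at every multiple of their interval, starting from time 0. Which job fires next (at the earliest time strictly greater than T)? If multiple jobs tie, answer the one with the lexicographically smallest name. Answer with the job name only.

Op 1: register job_C */2 -> active={job_C:*/2}
Op 2: register job_B */4 -> active={job_B:*/4, job_C:*/2}
Op 3: unregister job_C -> active={job_B:*/4}
Op 4: register job_C */2 -> active={job_B:*/4, job_C:*/2}
Op 5: register job_C */5 -> active={job_B:*/4, job_C:*/5}
Op 6: register job_B */10 -> active={job_B:*/10, job_C:*/5}
Op 7: register job_B */3 -> active={job_B:*/3, job_C:*/5}
Op 8: unregister job_C -> active={job_B:*/3}
  job_B: interval 3, next fire after T=167 is 168
Earliest = 168, winner (lex tiebreak) = job_B

Answer: job_B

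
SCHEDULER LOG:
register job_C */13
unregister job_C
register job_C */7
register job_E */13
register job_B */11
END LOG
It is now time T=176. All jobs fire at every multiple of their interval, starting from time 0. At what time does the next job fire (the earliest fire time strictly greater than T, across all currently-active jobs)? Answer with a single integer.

Answer: 182

Derivation:
Op 1: register job_C */13 -> active={job_C:*/13}
Op 2: unregister job_C -> active={}
Op 3: register job_C */7 -> active={job_C:*/7}
Op 4: register job_E */13 -> active={job_C:*/7, job_E:*/13}
Op 5: register job_B */11 -> active={job_B:*/11, job_C:*/7, job_E:*/13}
  job_B: interval 11, next fire after T=176 is 187
  job_C: interval 7, next fire after T=176 is 182
  job_E: interval 13, next fire after T=176 is 182
Earliest fire time = 182 (job job_C)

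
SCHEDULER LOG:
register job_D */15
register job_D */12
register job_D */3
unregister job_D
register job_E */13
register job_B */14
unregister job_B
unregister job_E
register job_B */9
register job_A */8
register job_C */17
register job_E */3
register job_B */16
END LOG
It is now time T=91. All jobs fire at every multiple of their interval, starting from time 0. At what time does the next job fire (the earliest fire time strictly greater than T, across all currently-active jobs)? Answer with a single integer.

Op 1: register job_D */15 -> active={job_D:*/15}
Op 2: register job_D */12 -> active={job_D:*/12}
Op 3: register job_D */3 -> active={job_D:*/3}
Op 4: unregister job_D -> active={}
Op 5: register job_E */13 -> active={job_E:*/13}
Op 6: register job_B */14 -> active={job_B:*/14, job_E:*/13}
Op 7: unregister job_B -> active={job_E:*/13}
Op 8: unregister job_E -> active={}
Op 9: register job_B */9 -> active={job_B:*/9}
Op 10: register job_A */8 -> active={job_A:*/8, job_B:*/9}
Op 11: register job_C */17 -> active={job_A:*/8, job_B:*/9, job_C:*/17}
Op 12: register job_E */3 -> active={job_A:*/8, job_B:*/9, job_C:*/17, job_E:*/3}
Op 13: register job_B */16 -> active={job_A:*/8, job_B:*/16, job_C:*/17, job_E:*/3}
  job_A: interval 8, next fire after T=91 is 96
  job_B: interval 16, next fire after T=91 is 96
  job_C: interval 17, next fire after T=91 is 102
  job_E: interval 3, next fire after T=91 is 93
Earliest fire time = 93 (job job_E)

Answer: 93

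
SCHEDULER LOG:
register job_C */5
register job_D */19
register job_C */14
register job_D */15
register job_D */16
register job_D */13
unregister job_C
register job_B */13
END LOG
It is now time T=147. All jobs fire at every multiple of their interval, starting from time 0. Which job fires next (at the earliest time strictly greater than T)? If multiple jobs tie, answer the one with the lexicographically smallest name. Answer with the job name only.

Answer: job_B

Derivation:
Op 1: register job_C */5 -> active={job_C:*/5}
Op 2: register job_D */19 -> active={job_C:*/5, job_D:*/19}
Op 3: register job_C */14 -> active={job_C:*/14, job_D:*/19}
Op 4: register job_D */15 -> active={job_C:*/14, job_D:*/15}
Op 5: register job_D */16 -> active={job_C:*/14, job_D:*/16}
Op 6: register job_D */13 -> active={job_C:*/14, job_D:*/13}
Op 7: unregister job_C -> active={job_D:*/13}
Op 8: register job_B */13 -> active={job_B:*/13, job_D:*/13}
  job_B: interval 13, next fire after T=147 is 156
  job_D: interval 13, next fire after T=147 is 156
Earliest = 156, winner (lex tiebreak) = job_B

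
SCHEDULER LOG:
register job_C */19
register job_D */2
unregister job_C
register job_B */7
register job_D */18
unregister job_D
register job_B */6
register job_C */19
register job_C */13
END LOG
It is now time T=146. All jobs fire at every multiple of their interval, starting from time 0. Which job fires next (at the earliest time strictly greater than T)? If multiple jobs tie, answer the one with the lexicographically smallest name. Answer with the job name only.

Op 1: register job_C */19 -> active={job_C:*/19}
Op 2: register job_D */2 -> active={job_C:*/19, job_D:*/2}
Op 3: unregister job_C -> active={job_D:*/2}
Op 4: register job_B */7 -> active={job_B:*/7, job_D:*/2}
Op 5: register job_D */18 -> active={job_B:*/7, job_D:*/18}
Op 6: unregister job_D -> active={job_B:*/7}
Op 7: register job_B */6 -> active={job_B:*/6}
Op 8: register job_C */19 -> active={job_B:*/6, job_C:*/19}
Op 9: register job_C */13 -> active={job_B:*/6, job_C:*/13}
  job_B: interval 6, next fire after T=146 is 150
  job_C: interval 13, next fire after T=146 is 156
Earliest = 150, winner (lex tiebreak) = job_B

Answer: job_B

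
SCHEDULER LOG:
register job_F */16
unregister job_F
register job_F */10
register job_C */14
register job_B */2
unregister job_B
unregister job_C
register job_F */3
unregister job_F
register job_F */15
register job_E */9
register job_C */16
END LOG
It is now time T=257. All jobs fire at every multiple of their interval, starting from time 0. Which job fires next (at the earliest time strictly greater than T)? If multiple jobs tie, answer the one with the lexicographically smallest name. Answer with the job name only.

Answer: job_E

Derivation:
Op 1: register job_F */16 -> active={job_F:*/16}
Op 2: unregister job_F -> active={}
Op 3: register job_F */10 -> active={job_F:*/10}
Op 4: register job_C */14 -> active={job_C:*/14, job_F:*/10}
Op 5: register job_B */2 -> active={job_B:*/2, job_C:*/14, job_F:*/10}
Op 6: unregister job_B -> active={job_C:*/14, job_F:*/10}
Op 7: unregister job_C -> active={job_F:*/10}
Op 8: register job_F */3 -> active={job_F:*/3}
Op 9: unregister job_F -> active={}
Op 10: register job_F */15 -> active={job_F:*/15}
Op 11: register job_E */9 -> active={job_E:*/9, job_F:*/15}
Op 12: register job_C */16 -> active={job_C:*/16, job_E:*/9, job_F:*/15}
  job_C: interval 16, next fire after T=257 is 272
  job_E: interval 9, next fire after T=257 is 261
  job_F: interval 15, next fire after T=257 is 270
Earliest = 261, winner (lex tiebreak) = job_E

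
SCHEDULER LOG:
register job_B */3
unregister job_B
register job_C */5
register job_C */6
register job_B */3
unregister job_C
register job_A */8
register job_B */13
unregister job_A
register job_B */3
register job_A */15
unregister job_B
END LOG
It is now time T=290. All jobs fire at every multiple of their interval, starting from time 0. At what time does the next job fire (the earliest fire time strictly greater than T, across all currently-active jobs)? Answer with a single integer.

Op 1: register job_B */3 -> active={job_B:*/3}
Op 2: unregister job_B -> active={}
Op 3: register job_C */5 -> active={job_C:*/5}
Op 4: register job_C */6 -> active={job_C:*/6}
Op 5: register job_B */3 -> active={job_B:*/3, job_C:*/6}
Op 6: unregister job_C -> active={job_B:*/3}
Op 7: register job_A */8 -> active={job_A:*/8, job_B:*/3}
Op 8: register job_B */13 -> active={job_A:*/8, job_B:*/13}
Op 9: unregister job_A -> active={job_B:*/13}
Op 10: register job_B */3 -> active={job_B:*/3}
Op 11: register job_A */15 -> active={job_A:*/15, job_B:*/3}
Op 12: unregister job_B -> active={job_A:*/15}
  job_A: interval 15, next fire after T=290 is 300
Earliest fire time = 300 (job job_A)

Answer: 300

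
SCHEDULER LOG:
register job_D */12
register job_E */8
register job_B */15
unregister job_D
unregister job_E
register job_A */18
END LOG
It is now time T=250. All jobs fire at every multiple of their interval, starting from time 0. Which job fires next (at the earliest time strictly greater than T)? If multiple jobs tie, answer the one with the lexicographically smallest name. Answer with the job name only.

Answer: job_A

Derivation:
Op 1: register job_D */12 -> active={job_D:*/12}
Op 2: register job_E */8 -> active={job_D:*/12, job_E:*/8}
Op 3: register job_B */15 -> active={job_B:*/15, job_D:*/12, job_E:*/8}
Op 4: unregister job_D -> active={job_B:*/15, job_E:*/8}
Op 5: unregister job_E -> active={job_B:*/15}
Op 6: register job_A */18 -> active={job_A:*/18, job_B:*/15}
  job_A: interval 18, next fire after T=250 is 252
  job_B: interval 15, next fire after T=250 is 255
Earliest = 252, winner (lex tiebreak) = job_A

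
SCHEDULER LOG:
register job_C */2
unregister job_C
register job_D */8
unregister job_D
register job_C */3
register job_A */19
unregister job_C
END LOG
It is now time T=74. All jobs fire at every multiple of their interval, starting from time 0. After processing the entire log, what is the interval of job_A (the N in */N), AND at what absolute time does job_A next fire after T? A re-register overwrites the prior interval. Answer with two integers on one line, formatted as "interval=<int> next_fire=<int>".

Op 1: register job_C */2 -> active={job_C:*/2}
Op 2: unregister job_C -> active={}
Op 3: register job_D */8 -> active={job_D:*/8}
Op 4: unregister job_D -> active={}
Op 5: register job_C */3 -> active={job_C:*/3}
Op 6: register job_A */19 -> active={job_A:*/19, job_C:*/3}
Op 7: unregister job_C -> active={job_A:*/19}
Final interval of job_A = 19
Next fire of job_A after T=74: (74//19+1)*19 = 76

Answer: interval=19 next_fire=76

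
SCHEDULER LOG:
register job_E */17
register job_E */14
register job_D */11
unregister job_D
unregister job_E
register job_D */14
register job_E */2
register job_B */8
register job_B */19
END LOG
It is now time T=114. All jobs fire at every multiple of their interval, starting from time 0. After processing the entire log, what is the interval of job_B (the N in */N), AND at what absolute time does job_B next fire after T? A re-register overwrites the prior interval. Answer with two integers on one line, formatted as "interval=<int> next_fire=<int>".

Op 1: register job_E */17 -> active={job_E:*/17}
Op 2: register job_E */14 -> active={job_E:*/14}
Op 3: register job_D */11 -> active={job_D:*/11, job_E:*/14}
Op 4: unregister job_D -> active={job_E:*/14}
Op 5: unregister job_E -> active={}
Op 6: register job_D */14 -> active={job_D:*/14}
Op 7: register job_E */2 -> active={job_D:*/14, job_E:*/2}
Op 8: register job_B */8 -> active={job_B:*/8, job_D:*/14, job_E:*/2}
Op 9: register job_B */19 -> active={job_B:*/19, job_D:*/14, job_E:*/2}
Final interval of job_B = 19
Next fire of job_B after T=114: (114//19+1)*19 = 133

Answer: interval=19 next_fire=133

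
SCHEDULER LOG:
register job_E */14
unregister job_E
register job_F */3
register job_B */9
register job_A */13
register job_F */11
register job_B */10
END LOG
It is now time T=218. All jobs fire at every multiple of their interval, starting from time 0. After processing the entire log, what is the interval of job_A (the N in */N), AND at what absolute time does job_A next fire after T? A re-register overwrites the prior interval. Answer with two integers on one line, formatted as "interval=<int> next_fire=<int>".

Op 1: register job_E */14 -> active={job_E:*/14}
Op 2: unregister job_E -> active={}
Op 3: register job_F */3 -> active={job_F:*/3}
Op 4: register job_B */9 -> active={job_B:*/9, job_F:*/3}
Op 5: register job_A */13 -> active={job_A:*/13, job_B:*/9, job_F:*/3}
Op 6: register job_F */11 -> active={job_A:*/13, job_B:*/9, job_F:*/11}
Op 7: register job_B */10 -> active={job_A:*/13, job_B:*/10, job_F:*/11}
Final interval of job_A = 13
Next fire of job_A after T=218: (218//13+1)*13 = 221

Answer: interval=13 next_fire=221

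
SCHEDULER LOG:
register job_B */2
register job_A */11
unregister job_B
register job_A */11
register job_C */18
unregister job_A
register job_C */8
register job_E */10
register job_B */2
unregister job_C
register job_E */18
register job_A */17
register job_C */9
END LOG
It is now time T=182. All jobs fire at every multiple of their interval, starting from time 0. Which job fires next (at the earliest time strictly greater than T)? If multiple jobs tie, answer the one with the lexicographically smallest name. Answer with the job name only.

Answer: job_B

Derivation:
Op 1: register job_B */2 -> active={job_B:*/2}
Op 2: register job_A */11 -> active={job_A:*/11, job_B:*/2}
Op 3: unregister job_B -> active={job_A:*/11}
Op 4: register job_A */11 -> active={job_A:*/11}
Op 5: register job_C */18 -> active={job_A:*/11, job_C:*/18}
Op 6: unregister job_A -> active={job_C:*/18}
Op 7: register job_C */8 -> active={job_C:*/8}
Op 8: register job_E */10 -> active={job_C:*/8, job_E:*/10}
Op 9: register job_B */2 -> active={job_B:*/2, job_C:*/8, job_E:*/10}
Op 10: unregister job_C -> active={job_B:*/2, job_E:*/10}
Op 11: register job_E */18 -> active={job_B:*/2, job_E:*/18}
Op 12: register job_A */17 -> active={job_A:*/17, job_B:*/2, job_E:*/18}
Op 13: register job_C */9 -> active={job_A:*/17, job_B:*/2, job_C:*/9, job_E:*/18}
  job_A: interval 17, next fire after T=182 is 187
  job_B: interval 2, next fire after T=182 is 184
  job_C: interval 9, next fire after T=182 is 189
  job_E: interval 18, next fire after T=182 is 198
Earliest = 184, winner (lex tiebreak) = job_B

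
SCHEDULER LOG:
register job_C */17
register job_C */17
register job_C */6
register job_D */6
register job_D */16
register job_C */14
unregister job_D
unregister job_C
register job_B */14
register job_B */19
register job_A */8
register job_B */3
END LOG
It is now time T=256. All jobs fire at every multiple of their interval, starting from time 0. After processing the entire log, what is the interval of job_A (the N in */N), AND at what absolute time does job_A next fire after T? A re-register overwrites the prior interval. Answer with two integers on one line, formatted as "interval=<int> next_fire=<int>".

Op 1: register job_C */17 -> active={job_C:*/17}
Op 2: register job_C */17 -> active={job_C:*/17}
Op 3: register job_C */6 -> active={job_C:*/6}
Op 4: register job_D */6 -> active={job_C:*/6, job_D:*/6}
Op 5: register job_D */16 -> active={job_C:*/6, job_D:*/16}
Op 6: register job_C */14 -> active={job_C:*/14, job_D:*/16}
Op 7: unregister job_D -> active={job_C:*/14}
Op 8: unregister job_C -> active={}
Op 9: register job_B */14 -> active={job_B:*/14}
Op 10: register job_B */19 -> active={job_B:*/19}
Op 11: register job_A */8 -> active={job_A:*/8, job_B:*/19}
Op 12: register job_B */3 -> active={job_A:*/8, job_B:*/3}
Final interval of job_A = 8
Next fire of job_A after T=256: (256//8+1)*8 = 264

Answer: interval=8 next_fire=264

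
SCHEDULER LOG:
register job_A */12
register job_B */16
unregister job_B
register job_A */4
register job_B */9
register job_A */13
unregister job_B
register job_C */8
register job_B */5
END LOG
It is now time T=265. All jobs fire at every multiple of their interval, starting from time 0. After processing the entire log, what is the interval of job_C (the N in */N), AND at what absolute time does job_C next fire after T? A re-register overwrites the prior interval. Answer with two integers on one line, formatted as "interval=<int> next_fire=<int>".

Answer: interval=8 next_fire=272

Derivation:
Op 1: register job_A */12 -> active={job_A:*/12}
Op 2: register job_B */16 -> active={job_A:*/12, job_B:*/16}
Op 3: unregister job_B -> active={job_A:*/12}
Op 4: register job_A */4 -> active={job_A:*/4}
Op 5: register job_B */9 -> active={job_A:*/4, job_B:*/9}
Op 6: register job_A */13 -> active={job_A:*/13, job_B:*/9}
Op 7: unregister job_B -> active={job_A:*/13}
Op 8: register job_C */8 -> active={job_A:*/13, job_C:*/8}
Op 9: register job_B */5 -> active={job_A:*/13, job_B:*/5, job_C:*/8}
Final interval of job_C = 8
Next fire of job_C after T=265: (265//8+1)*8 = 272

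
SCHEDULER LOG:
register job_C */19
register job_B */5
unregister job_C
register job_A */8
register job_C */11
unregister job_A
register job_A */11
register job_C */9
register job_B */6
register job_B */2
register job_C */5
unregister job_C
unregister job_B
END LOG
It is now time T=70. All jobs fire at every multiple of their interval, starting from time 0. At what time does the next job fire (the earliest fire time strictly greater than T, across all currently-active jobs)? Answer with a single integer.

Answer: 77

Derivation:
Op 1: register job_C */19 -> active={job_C:*/19}
Op 2: register job_B */5 -> active={job_B:*/5, job_C:*/19}
Op 3: unregister job_C -> active={job_B:*/5}
Op 4: register job_A */8 -> active={job_A:*/8, job_B:*/5}
Op 5: register job_C */11 -> active={job_A:*/8, job_B:*/5, job_C:*/11}
Op 6: unregister job_A -> active={job_B:*/5, job_C:*/11}
Op 7: register job_A */11 -> active={job_A:*/11, job_B:*/5, job_C:*/11}
Op 8: register job_C */9 -> active={job_A:*/11, job_B:*/5, job_C:*/9}
Op 9: register job_B */6 -> active={job_A:*/11, job_B:*/6, job_C:*/9}
Op 10: register job_B */2 -> active={job_A:*/11, job_B:*/2, job_C:*/9}
Op 11: register job_C */5 -> active={job_A:*/11, job_B:*/2, job_C:*/5}
Op 12: unregister job_C -> active={job_A:*/11, job_B:*/2}
Op 13: unregister job_B -> active={job_A:*/11}
  job_A: interval 11, next fire after T=70 is 77
Earliest fire time = 77 (job job_A)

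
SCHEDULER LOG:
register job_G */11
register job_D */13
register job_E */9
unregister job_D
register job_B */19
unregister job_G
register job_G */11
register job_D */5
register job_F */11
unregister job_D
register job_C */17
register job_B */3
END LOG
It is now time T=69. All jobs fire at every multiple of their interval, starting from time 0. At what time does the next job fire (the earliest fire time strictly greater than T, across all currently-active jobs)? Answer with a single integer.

Answer: 72

Derivation:
Op 1: register job_G */11 -> active={job_G:*/11}
Op 2: register job_D */13 -> active={job_D:*/13, job_G:*/11}
Op 3: register job_E */9 -> active={job_D:*/13, job_E:*/9, job_G:*/11}
Op 4: unregister job_D -> active={job_E:*/9, job_G:*/11}
Op 5: register job_B */19 -> active={job_B:*/19, job_E:*/9, job_G:*/11}
Op 6: unregister job_G -> active={job_B:*/19, job_E:*/9}
Op 7: register job_G */11 -> active={job_B:*/19, job_E:*/9, job_G:*/11}
Op 8: register job_D */5 -> active={job_B:*/19, job_D:*/5, job_E:*/9, job_G:*/11}
Op 9: register job_F */11 -> active={job_B:*/19, job_D:*/5, job_E:*/9, job_F:*/11, job_G:*/11}
Op 10: unregister job_D -> active={job_B:*/19, job_E:*/9, job_F:*/11, job_G:*/11}
Op 11: register job_C */17 -> active={job_B:*/19, job_C:*/17, job_E:*/9, job_F:*/11, job_G:*/11}
Op 12: register job_B */3 -> active={job_B:*/3, job_C:*/17, job_E:*/9, job_F:*/11, job_G:*/11}
  job_B: interval 3, next fire after T=69 is 72
  job_C: interval 17, next fire after T=69 is 85
  job_E: interval 9, next fire after T=69 is 72
  job_F: interval 11, next fire after T=69 is 77
  job_G: interval 11, next fire after T=69 is 77
Earliest fire time = 72 (job job_B)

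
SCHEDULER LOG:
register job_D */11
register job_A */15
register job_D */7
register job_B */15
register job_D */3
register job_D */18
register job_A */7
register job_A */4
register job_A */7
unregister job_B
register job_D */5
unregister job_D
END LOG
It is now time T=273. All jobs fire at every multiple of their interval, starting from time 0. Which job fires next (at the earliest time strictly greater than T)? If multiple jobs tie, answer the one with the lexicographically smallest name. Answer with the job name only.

Op 1: register job_D */11 -> active={job_D:*/11}
Op 2: register job_A */15 -> active={job_A:*/15, job_D:*/11}
Op 3: register job_D */7 -> active={job_A:*/15, job_D:*/7}
Op 4: register job_B */15 -> active={job_A:*/15, job_B:*/15, job_D:*/7}
Op 5: register job_D */3 -> active={job_A:*/15, job_B:*/15, job_D:*/3}
Op 6: register job_D */18 -> active={job_A:*/15, job_B:*/15, job_D:*/18}
Op 7: register job_A */7 -> active={job_A:*/7, job_B:*/15, job_D:*/18}
Op 8: register job_A */4 -> active={job_A:*/4, job_B:*/15, job_D:*/18}
Op 9: register job_A */7 -> active={job_A:*/7, job_B:*/15, job_D:*/18}
Op 10: unregister job_B -> active={job_A:*/7, job_D:*/18}
Op 11: register job_D */5 -> active={job_A:*/7, job_D:*/5}
Op 12: unregister job_D -> active={job_A:*/7}
  job_A: interval 7, next fire after T=273 is 280
Earliest = 280, winner (lex tiebreak) = job_A

Answer: job_A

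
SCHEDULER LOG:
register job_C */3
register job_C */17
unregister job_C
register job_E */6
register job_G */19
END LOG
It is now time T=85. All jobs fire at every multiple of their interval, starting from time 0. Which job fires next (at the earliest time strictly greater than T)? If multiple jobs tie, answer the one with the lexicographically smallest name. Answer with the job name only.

Op 1: register job_C */3 -> active={job_C:*/3}
Op 2: register job_C */17 -> active={job_C:*/17}
Op 3: unregister job_C -> active={}
Op 4: register job_E */6 -> active={job_E:*/6}
Op 5: register job_G */19 -> active={job_E:*/6, job_G:*/19}
  job_E: interval 6, next fire after T=85 is 90
  job_G: interval 19, next fire after T=85 is 95
Earliest = 90, winner (lex tiebreak) = job_E

Answer: job_E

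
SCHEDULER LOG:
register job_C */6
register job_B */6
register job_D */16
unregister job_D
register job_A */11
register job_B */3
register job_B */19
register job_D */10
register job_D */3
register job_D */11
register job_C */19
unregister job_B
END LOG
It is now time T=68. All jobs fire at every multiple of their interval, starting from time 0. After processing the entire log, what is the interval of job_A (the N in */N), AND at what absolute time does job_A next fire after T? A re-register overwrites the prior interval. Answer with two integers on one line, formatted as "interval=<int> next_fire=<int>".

Op 1: register job_C */6 -> active={job_C:*/6}
Op 2: register job_B */6 -> active={job_B:*/6, job_C:*/6}
Op 3: register job_D */16 -> active={job_B:*/6, job_C:*/6, job_D:*/16}
Op 4: unregister job_D -> active={job_B:*/6, job_C:*/6}
Op 5: register job_A */11 -> active={job_A:*/11, job_B:*/6, job_C:*/6}
Op 6: register job_B */3 -> active={job_A:*/11, job_B:*/3, job_C:*/6}
Op 7: register job_B */19 -> active={job_A:*/11, job_B:*/19, job_C:*/6}
Op 8: register job_D */10 -> active={job_A:*/11, job_B:*/19, job_C:*/6, job_D:*/10}
Op 9: register job_D */3 -> active={job_A:*/11, job_B:*/19, job_C:*/6, job_D:*/3}
Op 10: register job_D */11 -> active={job_A:*/11, job_B:*/19, job_C:*/6, job_D:*/11}
Op 11: register job_C */19 -> active={job_A:*/11, job_B:*/19, job_C:*/19, job_D:*/11}
Op 12: unregister job_B -> active={job_A:*/11, job_C:*/19, job_D:*/11}
Final interval of job_A = 11
Next fire of job_A after T=68: (68//11+1)*11 = 77

Answer: interval=11 next_fire=77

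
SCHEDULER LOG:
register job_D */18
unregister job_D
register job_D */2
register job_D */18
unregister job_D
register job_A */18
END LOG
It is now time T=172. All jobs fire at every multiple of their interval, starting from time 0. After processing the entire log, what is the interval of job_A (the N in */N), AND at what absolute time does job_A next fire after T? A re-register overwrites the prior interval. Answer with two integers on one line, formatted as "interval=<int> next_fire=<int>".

Op 1: register job_D */18 -> active={job_D:*/18}
Op 2: unregister job_D -> active={}
Op 3: register job_D */2 -> active={job_D:*/2}
Op 4: register job_D */18 -> active={job_D:*/18}
Op 5: unregister job_D -> active={}
Op 6: register job_A */18 -> active={job_A:*/18}
Final interval of job_A = 18
Next fire of job_A after T=172: (172//18+1)*18 = 180

Answer: interval=18 next_fire=180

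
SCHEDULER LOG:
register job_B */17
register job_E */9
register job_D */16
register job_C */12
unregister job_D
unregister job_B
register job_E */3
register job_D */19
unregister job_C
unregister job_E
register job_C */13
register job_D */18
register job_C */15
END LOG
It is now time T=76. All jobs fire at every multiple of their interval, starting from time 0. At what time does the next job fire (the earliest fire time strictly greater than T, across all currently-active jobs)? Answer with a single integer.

Answer: 90

Derivation:
Op 1: register job_B */17 -> active={job_B:*/17}
Op 2: register job_E */9 -> active={job_B:*/17, job_E:*/9}
Op 3: register job_D */16 -> active={job_B:*/17, job_D:*/16, job_E:*/9}
Op 4: register job_C */12 -> active={job_B:*/17, job_C:*/12, job_D:*/16, job_E:*/9}
Op 5: unregister job_D -> active={job_B:*/17, job_C:*/12, job_E:*/9}
Op 6: unregister job_B -> active={job_C:*/12, job_E:*/9}
Op 7: register job_E */3 -> active={job_C:*/12, job_E:*/3}
Op 8: register job_D */19 -> active={job_C:*/12, job_D:*/19, job_E:*/3}
Op 9: unregister job_C -> active={job_D:*/19, job_E:*/3}
Op 10: unregister job_E -> active={job_D:*/19}
Op 11: register job_C */13 -> active={job_C:*/13, job_D:*/19}
Op 12: register job_D */18 -> active={job_C:*/13, job_D:*/18}
Op 13: register job_C */15 -> active={job_C:*/15, job_D:*/18}
  job_C: interval 15, next fire after T=76 is 90
  job_D: interval 18, next fire after T=76 is 90
Earliest fire time = 90 (job job_C)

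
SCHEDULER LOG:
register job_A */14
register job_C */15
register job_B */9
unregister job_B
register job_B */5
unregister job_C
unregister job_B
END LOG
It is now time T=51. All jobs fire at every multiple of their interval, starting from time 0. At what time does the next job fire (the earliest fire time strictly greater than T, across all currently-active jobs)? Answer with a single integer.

Op 1: register job_A */14 -> active={job_A:*/14}
Op 2: register job_C */15 -> active={job_A:*/14, job_C:*/15}
Op 3: register job_B */9 -> active={job_A:*/14, job_B:*/9, job_C:*/15}
Op 4: unregister job_B -> active={job_A:*/14, job_C:*/15}
Op 5: register job_B */5 -> active={job_A:*/14, job_B:*/5, job_C:*/15}
Op 6: unregister job_C -> active={job_A:*/14, job_B:*/5}
Op 7: unregister job_B -> active={job_A:*/14}
  job_A: interval 14, next fire after T=51 is 56
Earliest fire time = 56 (job job_A)

Answer: 56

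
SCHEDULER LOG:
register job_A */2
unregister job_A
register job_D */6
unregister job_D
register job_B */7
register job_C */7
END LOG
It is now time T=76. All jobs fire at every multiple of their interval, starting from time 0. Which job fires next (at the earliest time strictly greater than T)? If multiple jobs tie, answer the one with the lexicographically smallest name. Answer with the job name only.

Answer: job_B

Derivation:
Op 1: register job_A */2 -> active={job_A:*/2}
Op 2: unregister job_A -> active={}
Op 3: register job_D */6 -> active={job_D:*/6}
Op 4: unregister job_D -> active={}
Op 5: register job_B */7 -> active={job_B:*/7}
Op 6: register job_C */7 -> active={job_B:*/7, job_C:*/7}
  job_B: interval 7, next fire after T=76 is 77
  job_C: interval 7, next fire after T=76 is 77
Earliest = 77, winner (lex tiebreak) = job_B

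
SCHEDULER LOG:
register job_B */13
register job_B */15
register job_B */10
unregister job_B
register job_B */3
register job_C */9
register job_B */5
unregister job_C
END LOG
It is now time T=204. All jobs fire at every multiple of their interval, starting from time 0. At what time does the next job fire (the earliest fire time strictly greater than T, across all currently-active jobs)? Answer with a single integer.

Answer: 205

Derivation:
Op 1: register job_B */13 -> active={job_B:*/13}
Op 2: register job_B */15 -> active={job_B:*/15}
Op 3: register job_B */10 -> active={job_B:*/10}
Op 4: unregister job_B -> active={}
Op 5: register job_B */3 -> active={job_B:*/3}
Op 6: register job_C */9 -> active={job_B:*/3, job_C:*/9}
Op 7: register job_B */5 -> active={job_B:*/5, job_C:*/9}
Op 8: unregister job_C -> active={job_B:*/5}
  job_B: interval 5, next fire after T=204 is 205
Earliest fire time = 205 (job job_B)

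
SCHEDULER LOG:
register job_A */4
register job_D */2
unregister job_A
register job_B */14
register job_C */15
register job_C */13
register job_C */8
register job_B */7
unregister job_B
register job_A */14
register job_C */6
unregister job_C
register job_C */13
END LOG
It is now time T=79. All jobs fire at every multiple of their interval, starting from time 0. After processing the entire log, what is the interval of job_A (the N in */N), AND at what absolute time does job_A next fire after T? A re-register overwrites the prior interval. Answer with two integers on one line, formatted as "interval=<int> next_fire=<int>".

Answer: interval=14 next_fire=84

Derivation:
Op 1: register job_A */4 -> active={job_A:*/4}
Op 2: register job_D */2 -> active={job_A:*/4, job_D:*/2}
Op 3: unregister job_A -> active={job_D:*/2}
Op 4: register job_B */14 -> active={job_B:*/14, job_D:*/2}
Op 5: register job_C */15 -> active={job_B:*/14, job_C:*/15, job_D:*/2}
Op 6: register job_C */13 -> active={job_B:*/14, job_C:*/13, job_D:*/2}
Op 7: register job_C */8 -> active={job_B:*/14, job_C:*/8, job_D:*/2}
Op 8: register job_B */7 -> active={job_B:*/7, job_C:*/8, job_D:*/2}
Op 9: unregister job_B -> active={job_C:*/8, job_D:*/2}
Op 10: register job_A */14 -> active={job_A:*/14, job_C:*/8, job_D:*/2}
Op 11: register job_C */6 -> active={job_A:*/14, job_C:*/6, job_D:*/2}
Op 12: unregister job_C -> active={job_A:*/14, job_D:*/2}
Op 13: register job_C */13 -> active={job_A:*/14, job_C:*/13, job_D:*/2}
Final interval of job_A = 14
Next fire of job_A after T=79: (79//14+1)*14 = 84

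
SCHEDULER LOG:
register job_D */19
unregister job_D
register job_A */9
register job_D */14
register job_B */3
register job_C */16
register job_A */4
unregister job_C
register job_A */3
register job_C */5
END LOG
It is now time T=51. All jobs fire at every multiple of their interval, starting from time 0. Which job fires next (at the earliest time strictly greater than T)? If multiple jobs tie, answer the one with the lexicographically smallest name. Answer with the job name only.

Answer: job_A

Derivation:
Op 1: register job_D */19 -> active={job_D:*/19}
Op 2: unregister job_D -> active={}
Op 3: register job_A */9 -> active={job_A:*/9}
Op 4: register job_D */14 -> active={job_A:*/9, job_D:*/14}
Op 5: register job_B */3 -> active={job_A:*/9, job_B:*/3, job_D:*/14}
Op 6: register job_C */16 -> active={job_A:*/9, job_B:*/3, job_C:*/16, job_D:*/14}
Op 7: register job_A */4 -> active={job_A:*/4, job_B:*/3, job_C:*/16, job_D:*/14}
Op 8: unregister job_C -> active={job_A:*/4, job_B:*/3, job_D:*/14}
Op 9: register job_A */3 -> active={job_A:*/3, job_B:*/3, job_D:*/14}
Op 10: register job_C */5 -> active={job_A:*/3, job_B:*/3, job_C:*/5, job_D:*/14}
  job_A: interval 3, next fire after T=51 is 54
  job_B: interval 3, next fire after T=51 is 54
  job_C: interval 5, next fire after T=51 is 55
  job_D: interval 14, next fire after T=51 is 56
Earliest = 54, winner (lex tiebreak) = job_A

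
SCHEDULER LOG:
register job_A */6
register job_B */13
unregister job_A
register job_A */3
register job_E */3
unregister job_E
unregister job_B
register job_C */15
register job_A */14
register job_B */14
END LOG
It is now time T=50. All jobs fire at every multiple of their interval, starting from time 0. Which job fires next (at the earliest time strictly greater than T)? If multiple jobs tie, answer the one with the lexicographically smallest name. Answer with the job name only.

Op 1: register job_A */6 -> active={job_A:*/6}
Op 2: register job_B */13 -> active={job_A:*/6, job_B:*/13}
Op 3: unregister job_A -> active={job_B:*/13}
Op 4: register job_A */3 -> active={job_A:*/3, job_B:*/13}
Op 5: register job_E */3 -> active={job_A:*/3, job_B:*/13, job_E:*/3}
Op 6: unregister job_E -> active={job_A:*/3, job_B:*/13}
Op 7: unregister job_B -> active={job_A:*/3}
Op 8: register job_C */15 -> active={job_A:*/3, job_C:*/15}
Op 9: register job_A */14 -> active={job_A:*/14, job_C:*/15}
Op 10: register job_B */14 -> active={job_A:*/14, job_B:*/14, job_C:*/15}
  job_A: interval 14, next fire after T=50 is 56
  job_B: interval 14, next fire after T=50 is 56
  job_C: interval 15, next fire after T=50 is 60
Earliest = 56, winner (lex tiebreak) = job_A

Answer: job_A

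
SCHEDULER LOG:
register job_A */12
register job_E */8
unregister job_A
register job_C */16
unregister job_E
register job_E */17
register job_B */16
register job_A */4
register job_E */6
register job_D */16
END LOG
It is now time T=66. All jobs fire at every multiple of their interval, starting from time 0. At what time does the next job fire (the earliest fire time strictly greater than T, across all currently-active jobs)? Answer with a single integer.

Op 1: register job_A */12 -> active={job_A:*/12}
Op 2: register job_E */8 -> active={job_A:*/12, job_E:*/8}
Op 3: unregister job_A -> active={job_E:*/8}
Op 4: register job_C */16 -> active={job_C:*/16, job_E:*/8}
Op 5: unregister job_E -> active={job_C:*/16}
Op 6: register job_E */17 -> active={job_C:*/16, job_E:*/17}
Op 7: register job_B */16 -> active={job_B:*/16, job_C:*/16, job_E:*/17}
Op 8: register job_A */4 -> active={job_A:*/4, job_B:*/16, job_C:*/16, job_E:*/17}
Op 9: register job_E */6 -> active={job_A:*/4, job_B:*/16, job_C:*/16, job_E:*/6}
Op 10: register job_D */16 -> active={job_A:*/4, job_B:*/16, job_C:*/16, job_D:*/16, job_E:*/6}
  job_A: interval 4, next fire after T=66 is 68
  job_B: interval 16, next fire after T=66 is 80
  job_C: interval 16, next fire after T=66 is 80
  job_D: interval 16, next fire after T=66 is 80
  job_E: interval 6, next fire after T=66 is 72
Earliest fire time = 68 (job job_A)

Answer: 68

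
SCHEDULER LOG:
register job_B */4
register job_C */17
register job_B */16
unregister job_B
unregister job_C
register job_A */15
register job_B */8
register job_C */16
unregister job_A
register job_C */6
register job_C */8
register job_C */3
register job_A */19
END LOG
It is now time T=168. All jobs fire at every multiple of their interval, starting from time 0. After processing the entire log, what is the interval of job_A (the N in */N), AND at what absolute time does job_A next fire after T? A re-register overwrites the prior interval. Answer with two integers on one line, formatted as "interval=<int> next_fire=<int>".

Op 1: register job_B */4 -> active={job_B:*/4}
Op 2: register job_C */17 -> active={job_B:*/4, job_C:*/17}
Op 3: register job_B */16 -> active={job_B:*/16, job_C:*/17}
Op 4: unregister job_B -> active={job_C:*/17}
Op 5: unregister job_C -> active={}
Op 6: register job_A */15 -> active={job_A:*/15}
Op 7: register job_B */8 -> active={job_A:*/15, job_B:*/8}
Op 8: register job_C */16 -> active={job_A:*/15, job_B:*/8, job_C:*/16}
Op 9: unregister job_A -> active={job_B:*/8, job_C:*/16}
Op 10: register job_C */6 -> active={job_B:*/8, job_C:*/6}
Op 11: register job_C */8 -> active={job_B:*/8, job_C:*/8}
Op 12: register job_C */3 -> active={job_B:*/8, job_C:*/3}
Op 13: register job_A */19 -> active={job_A:*/19, job_B:*/8, job_C:*/3}
Final interval of job_A = 19
Next fire of job_A after T=168: (168//19+1)*19 = 171

Answer: interval=19 next_fire=171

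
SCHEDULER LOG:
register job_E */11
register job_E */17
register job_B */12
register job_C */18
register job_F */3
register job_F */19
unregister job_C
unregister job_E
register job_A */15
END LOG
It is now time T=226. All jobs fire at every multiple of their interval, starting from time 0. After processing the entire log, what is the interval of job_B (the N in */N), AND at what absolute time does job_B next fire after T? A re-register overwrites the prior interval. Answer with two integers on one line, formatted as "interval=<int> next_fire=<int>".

Answer: interval=12 next_fire=228

Derivation:
Op 1: register job_E */11 -> active={job_E:*/11}
Op 2: register job_E */17 -> active={job_E:*/17}
Op 3: register job_B */12 -> active={job_B:*/12, job_E:*/17}
Op 4: register job_C */18 -> active={job_B:*/12, job_C:*/18, job_E:*/17}
Op 5: register job_F */3 -> active={job_B:*/12, job_C:*/18, job_E:*/17, job_F:*/3}
Op 6: register job_F */19 -> active={job_B:*/12, job_C:*/18, job_E:*/17, job_F:*/19}
Op 7: unregister job_C -> active={job_B:*/12, job_E:*/17, job_F:*/19}
Op 8: unregister job_E -> active={job_B:*/12, job_F:*/19}
Op 9: register job_A */15 -> active={job_A:*/15, job_B:*/12, job_F:*/19}
Final interval of job_B = 12
Next fire of job_B after T=226: (226//12+1)*12 = 228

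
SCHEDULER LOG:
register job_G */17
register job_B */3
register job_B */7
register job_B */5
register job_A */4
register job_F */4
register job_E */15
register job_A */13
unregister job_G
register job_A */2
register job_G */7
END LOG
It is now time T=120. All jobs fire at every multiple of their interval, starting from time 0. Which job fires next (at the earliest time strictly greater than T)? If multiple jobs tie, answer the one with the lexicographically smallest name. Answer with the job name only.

Op 1: register job_G */17 -> active={job_G:*/17}
Op 2: register job_B */3 -> active={job_B:*/3, job_G:*/17}
Op 3: register job_B */7 -> active={job_B:*/7, job_G:*/17}
Op 4: register job_B */5 -> active={job_B:*/5, job_G:*/17}
Op 5: register job_A */4 -> active={job_A:*/4, job_B:*/5, job_G:*/17}
Op 6: register job_F */4 -> active={job_A:*/4, job_B:*/5, job_F:*/4, job_G:*/17}
Op 7: register job_E */15 -> active={job_A:*/4, job_B:*/5, job_E:*/15, job_F:*/4, job_G:*/17}
Op 8: register job_A */13 -> active={job_A:*/13, job_B:*/5, job_E:*/15, job_F:*/4, job_G:*/17}
Op 9: unregister job_G -> active={job_A:*/13, job_B:*/5, job_E:*/15, job_F:*/4}
Op 10: register job_A */2 -> active={job_A:*/2, job_B:*/5, job_E:*/15, job_F:*/4}
Op 11: register job_G */7 -> active={job_A:*/2, job_B:*/5, job_E:*/15, job_F:*/4, job_G:*/7}
  job_A: interval 2, next fire after T=120 is 122
  job_B: interval 5, next fire after T=120 is 125
  job_E: interval 15, next fire after T=120 is 135
  job_F: interval 4, next fire after T=120 is 124
  job_G: interval 7, next fire after T=120 is 126
Earliest = 122, winner (lex tiebreak) = job_A

Answer: job_A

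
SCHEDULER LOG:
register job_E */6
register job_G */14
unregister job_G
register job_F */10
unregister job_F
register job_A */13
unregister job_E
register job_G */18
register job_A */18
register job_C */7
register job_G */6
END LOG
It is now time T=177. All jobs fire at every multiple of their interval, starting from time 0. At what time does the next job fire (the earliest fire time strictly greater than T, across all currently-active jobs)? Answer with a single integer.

Answer: 180

Derivation:
Op 1: register job_E */6 -> active={job_E:*/6}
Op 2: register job_G */14 -> active={job_E:*/6, job_G:*/14}
Op 3: unregister job_G -> active={job_E:*/6}
Op 4: register job_F */10 -> active={job_E:*/6, job_F:*/10}
Op 5: unregister job_F -> active={job_E:*/6}
Op 6: register job_A */13 -> active={job_A:*/13, job_E:*/6}
Op 7: unregister job_E -> active={job_A:*/13}
Op 8: register job_G */18 -> active={job_A:*/13, job_G:*/18}
Op 9: register job_A */18 -> active={job_A:*/18, job_G:*/18}
Op 10: register job_C */7 -> active={job_A:*/18, job_C:*/7, job_G:*/18}
Op 11: register job_G */6 -> active={job_A:*/18, job_C:*/7, job_G:*/6}
  job_A: interval 18, next fire after T=177 is 180
  job_C: interval 7, next fire after T=177 is 182
  job_G: interval 6, next fire after T=177 is 180
Earliest fire time = 180 (job job_A)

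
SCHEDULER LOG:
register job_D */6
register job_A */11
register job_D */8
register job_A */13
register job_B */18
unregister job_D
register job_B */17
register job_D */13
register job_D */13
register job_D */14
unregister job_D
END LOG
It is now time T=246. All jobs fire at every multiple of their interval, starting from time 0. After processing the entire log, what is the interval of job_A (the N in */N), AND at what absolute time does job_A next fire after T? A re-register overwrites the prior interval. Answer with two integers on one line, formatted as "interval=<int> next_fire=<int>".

Op 1: register job_D */6 -> active={job_D:*/6}
Op 2: register job_A */11 -> active={job_A:*/11, job_D:*/6}
Op 3: register job_D */8 -> active={job_A:*/11, job_D:*/8}
Op 4: register job_A */13 -> active={job_A:*/13, job_D:*/8}
Op 5: register job_B */18 -> active={job_A:*/13, job_B:*/18, job_D:*/8}
Op 6: unregister job_D -> active={job_A:*/13, job_B:*/18}
Op 7: register job_B */17 -> active={job_A:*/13, job_B:*/17}
Op 8: register job_D */13 -> active={job_A:*/13, job_B:*/17, job_D:*/13}
Op 9: register job_D */13 -> active={job_A:*/13, job_B:*/17, job_D:*/13}
Op 10: register job_D */14 -> active={job_A:*/13, job_B:*/17, job_D:*/14}
Op 11: unregister job_D -> active={job_A:*/13, job_B:*/17}
Final interval of job_A = 13
Next fire of job_A after T=246: (246//13+1)*13 = 247

Answer: interval=13 next_fire=247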